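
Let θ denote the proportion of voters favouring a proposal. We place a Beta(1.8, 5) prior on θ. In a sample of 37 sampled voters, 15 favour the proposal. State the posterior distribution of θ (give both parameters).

Posterior: Beta(16.8, 27)

The binomial likelihood is conjugate to the Beta prior: with 15 successes and 22 failures, the posterior is Beta(1.8+15, 5+22) = Beta(16.8, 27).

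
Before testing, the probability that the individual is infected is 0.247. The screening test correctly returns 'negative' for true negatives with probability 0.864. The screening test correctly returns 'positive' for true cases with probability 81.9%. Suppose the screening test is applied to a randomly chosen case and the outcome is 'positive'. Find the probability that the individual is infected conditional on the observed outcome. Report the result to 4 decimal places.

P(H | E) ≈ 0.6639

Let H be the event that the individual is infected. P(H) = 0.247, so P(¬H) = 0.753. With E the 'positive' result, P(E|H) = 0.819 and P(E|¬H) = 0.136.
P(E) = 0.819·0.247 + 0.136·0.753 = 0.20229 + 0.10241 = 0.30470.
By Bayes' theorem, P(H|E) = 0.20229 / 0.30470 = 0.6639.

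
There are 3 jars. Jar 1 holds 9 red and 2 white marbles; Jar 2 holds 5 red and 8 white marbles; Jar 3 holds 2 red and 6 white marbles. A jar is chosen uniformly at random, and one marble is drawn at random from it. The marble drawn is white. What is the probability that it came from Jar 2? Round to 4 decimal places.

Tabulate prior·likelihood by source: [1] prior 0.333333, lik 0.1818, product 0.06061; [2] prior 0.333333, lik 0.6154, product 0.2051; [3] prior 0.333333, lik 0.75, product 0.2500.
Normalizing constant = 0.51573; the posterior for Jar 2 is its product over the sum, 0.2051/0.51573 = 0.3977.

Posterior probability ≈ 0.3977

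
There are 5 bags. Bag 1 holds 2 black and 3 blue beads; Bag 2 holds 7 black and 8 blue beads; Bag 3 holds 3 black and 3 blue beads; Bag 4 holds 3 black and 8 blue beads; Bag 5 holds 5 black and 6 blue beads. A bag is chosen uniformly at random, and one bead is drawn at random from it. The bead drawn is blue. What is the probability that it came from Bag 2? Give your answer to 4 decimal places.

Tabulate prior·likelihood by source: [1] prior 0.2, lik 0.6, product 0.1200; [2] prior 0.2, lik 0.5333, product 0.1067; [3] prior 0.2, lik 0.5, product 0.1000; [4] prior 0.2, lik 0.7273, product 0.1455; [5] prior 0.2, lik 0.5455, product 0.1091.
Normalizing constant = 0.58121; the posterior for Bag 2 is its product over the sum, 0.1067/0.58121 = 0.1835.

Posterior probability ≈ 0.1835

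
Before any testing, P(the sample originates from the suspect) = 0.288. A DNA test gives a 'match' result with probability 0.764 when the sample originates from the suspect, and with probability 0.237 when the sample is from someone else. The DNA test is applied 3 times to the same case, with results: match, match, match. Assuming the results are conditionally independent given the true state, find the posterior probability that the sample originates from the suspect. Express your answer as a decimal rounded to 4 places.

Let H be the event that the sample originates from the suspect; start with P(H) = 0.288. P('match'|H) = 0.764, P('match'|¬H) = 0.237.
Update on result 1 ('match'): P(H) ← 0.764·0.2880 / (0.764·0.2880 + 0.237·0.7120) = 0.22003/0.38878 = 0.5660.
Update on result 2 ('match'): P(H) ← 0.764·0.5660 / (0.764·0.5660 + 0.237·0.4340) = 0.43239/0.53526 = 0.8078.
Update on result 3 ('match'): P(H) ← 0.764·0.8078 / (0.764·0.8078 + 0.237·0.1922) = 0.61717/0.66272 = 0.9313.

Posterior P(H) ≈ 0.9313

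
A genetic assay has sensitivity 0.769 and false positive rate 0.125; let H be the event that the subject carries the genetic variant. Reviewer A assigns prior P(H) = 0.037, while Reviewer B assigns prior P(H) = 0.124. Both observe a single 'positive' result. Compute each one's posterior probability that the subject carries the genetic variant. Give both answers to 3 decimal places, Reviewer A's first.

P('+'|H) = 0.769, P('+'|¬H) = 0.125.
Reviewer A: numerator 0.769·0.037 = 0.028453; evidence = 0.028453+0.125·0.963 = 0.14883; posterior = 0.191.
Reviewer B: numerator 0.769·0.124 = 0.095356; evidence = 0.095356+0.125·0.876 = 0.20486; posterior = 0.465.

Reviewer A: 0.191; Reviewer B: 0.465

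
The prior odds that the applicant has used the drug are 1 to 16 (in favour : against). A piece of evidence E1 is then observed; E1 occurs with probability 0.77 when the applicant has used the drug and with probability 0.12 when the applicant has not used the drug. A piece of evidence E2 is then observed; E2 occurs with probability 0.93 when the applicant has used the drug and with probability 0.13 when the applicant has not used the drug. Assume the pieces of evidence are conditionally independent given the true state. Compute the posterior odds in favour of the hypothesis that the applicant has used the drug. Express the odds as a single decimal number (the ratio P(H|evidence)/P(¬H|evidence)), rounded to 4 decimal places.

Prior odds = 1/16 = 0.062500.
Likelihood ratio for E1 = 0.77/0.12 = 6.4167.
Likelihood ratio for E2 = 0.93/0.13 = 7.1538.
Posterior odds = prior odds × LR₁ × LR₂ = 2.8690.

Posterior odds ≈ 2.8690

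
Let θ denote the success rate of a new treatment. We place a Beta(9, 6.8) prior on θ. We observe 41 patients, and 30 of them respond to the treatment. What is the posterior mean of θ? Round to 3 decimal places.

Observing 30 successes and 11 failures updates Beta(9, 6.8) by adding the success and failure counts to the two shape parameters: α = 9+30 = 39, β = 6.8+11 = 17.8.
Posterior mean = α/(α+β) = 39/56.8 = 0.687.

Posterior mean ≈ 0.687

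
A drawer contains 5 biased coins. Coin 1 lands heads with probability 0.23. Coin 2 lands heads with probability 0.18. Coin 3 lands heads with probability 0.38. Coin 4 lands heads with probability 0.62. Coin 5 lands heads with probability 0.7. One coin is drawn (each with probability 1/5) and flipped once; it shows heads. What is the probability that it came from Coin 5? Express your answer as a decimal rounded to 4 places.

Posterior probability ≈ 0.3318

Tabulate prior·likelihood by source: [1] prior 0.2, lik 0.23, product 0.04600; [2] prior 0.2, lik 0.18, product 0.03600; [3] prior 0.2, lik 0.38, product 0.07600; [4] prior 0.2, lik 0.62, product 0.1240; [5] prior 0.2, lik 0.7, product 0.1400.
Normalizing constant = 0.42200; the posterior for Coin 5 is its product over the sum, 0.1400/0.42200 = 0.3318.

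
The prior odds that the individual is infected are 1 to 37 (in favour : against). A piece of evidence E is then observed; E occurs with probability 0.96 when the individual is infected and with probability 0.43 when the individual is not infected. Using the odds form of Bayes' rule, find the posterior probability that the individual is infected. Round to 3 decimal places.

Prior odds = 1/37 = 0.027027. In log-odds, ln(0.027027) = -3.6109.
Add log likelihood ratio: ln(2.2326) = 0.80315.
Posterior log-odds = -2.8078, so posterior odds = exp(-2.8078) = 0.060339. Converting, P(H|E) = 0.060339/1.0603 = 0.057.

Posterior probability ≈ 0.057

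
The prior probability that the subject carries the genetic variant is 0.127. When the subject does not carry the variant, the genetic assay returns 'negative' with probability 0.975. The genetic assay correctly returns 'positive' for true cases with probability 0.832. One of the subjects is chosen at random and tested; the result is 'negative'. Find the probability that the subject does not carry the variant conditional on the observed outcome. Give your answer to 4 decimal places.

P(¬H | E) ≈ 0.9755

Write H for 'the subject carries the genetic variant'. Prior odds H:¬H = 0.127/0.873 = 0.14548. For the 'negative' outcome, the likelihood ratio is 0.168/0.975 = 0.17231.
Posterior odds = 0.14548 × 0.17231 = 0.025067, so P(H|E) = 0.025067/(1+0.025067) = 0.0245. Then P(¬H|E) = 1 − 0.0245 = 0.9755.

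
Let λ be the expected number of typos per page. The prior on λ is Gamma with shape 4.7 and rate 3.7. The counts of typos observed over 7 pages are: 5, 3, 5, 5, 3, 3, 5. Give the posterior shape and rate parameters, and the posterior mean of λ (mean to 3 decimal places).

The Poisson likelihood adds the total count to the shape and the number of exposure periods to the rate. Here ∑xᵢ = 29 and n = 7, so shape 4.7→33.7 and rate 3.7→10.7.
E[λ | data] = 33.7/10.7 = 3.150.

Posterior: Gamma(shape=33.7, rate=10.7); mean ≈ 3.150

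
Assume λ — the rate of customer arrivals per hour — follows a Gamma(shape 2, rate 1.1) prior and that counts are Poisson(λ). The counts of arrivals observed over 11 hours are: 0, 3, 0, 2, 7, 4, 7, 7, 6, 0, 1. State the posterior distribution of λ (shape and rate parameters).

Posterior: Gamma(shape=39, rate=12.1)

The Poisson likelihood adds the total count to the shape and the number of exposure periods to the rate. Here ∑xᵢ = 37 and n = 11, so shape 2→39 and rate 1.1→12.1.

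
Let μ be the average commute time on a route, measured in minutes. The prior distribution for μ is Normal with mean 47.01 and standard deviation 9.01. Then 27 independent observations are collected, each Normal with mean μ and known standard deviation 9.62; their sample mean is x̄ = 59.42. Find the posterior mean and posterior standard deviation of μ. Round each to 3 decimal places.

Posterior mean ≈ 58.917; posterior SD ≈ 1.813

With known σ, the Normal prior is conjugate. Weight on the data is w = (n/σ²)/(n/σ² + 1/τ₀²) = 0.291752/(0.291752+0.0123183) = 0.95949.
Posterior mean = w·x̄ + (1−w)·μ₀ = 0.95949·59.42 + 0.040511·47.01 = 58.917. Posterior variance = 1/(0.291752+0.0123183) = 3.28871, so SD = 1.813.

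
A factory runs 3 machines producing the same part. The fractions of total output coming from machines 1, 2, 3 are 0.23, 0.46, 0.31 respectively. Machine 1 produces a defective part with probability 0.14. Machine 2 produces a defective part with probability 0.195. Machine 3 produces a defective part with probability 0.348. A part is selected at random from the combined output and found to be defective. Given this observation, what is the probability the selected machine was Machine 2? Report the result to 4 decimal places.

Posterior probability ≈ 0.3904

Tabulate prior·likelihood by source: [1] prior 0.23, lik 0.14, product 0.03220; [2] prior 0.46, lik 0.195, product 0.08970; [3] prior 0.31, lik 0.348, product 0.1079.
Normalizing constant = 0.22978; the posterior for Machine 2 is its product over the sum, 0.08970/0.22978 = 0.3904.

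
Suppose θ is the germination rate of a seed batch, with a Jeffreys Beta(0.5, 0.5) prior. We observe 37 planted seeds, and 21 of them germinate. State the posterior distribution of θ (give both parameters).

Observing 21 successes and 16 failures updates Beta(0.5, 0.5) by adding the success and failure counts to the two shape parameters: α = 0.5+21 = 21.5, β = 0.5+16 = 16.5.

Posterior: Beta(21.5, 16.5)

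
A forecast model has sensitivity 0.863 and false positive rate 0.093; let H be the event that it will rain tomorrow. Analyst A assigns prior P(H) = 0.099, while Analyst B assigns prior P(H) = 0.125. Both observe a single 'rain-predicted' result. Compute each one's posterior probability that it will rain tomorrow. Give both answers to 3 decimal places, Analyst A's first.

Analyst A: 0.505; Analyst B: 0.570

The likelihood ratio for a 'rain-predicted' result is 0.863/0.093 = 9.2796.
Analyst A: prior odds 0.099/0.901 = 0.10988; posterior odds 1.0196; posterior probability 0.505.
Analyst B: prior odds 0.125/0.875 = 0.14286; posterior odds 1.3257; posterior probability 0.570.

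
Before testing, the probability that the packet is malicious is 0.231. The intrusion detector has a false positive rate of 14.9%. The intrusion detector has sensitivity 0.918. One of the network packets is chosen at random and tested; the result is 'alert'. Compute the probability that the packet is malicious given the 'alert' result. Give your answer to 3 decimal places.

P(H | E) ≈ 0.649

Let H be the event that the packet is malicious. P(H) = 0.231, so P(¬H) = 0.769. With E the 'alert' result, P(E|H) = 0.918 and P(E|¬H) = 0.149.
P(E) = 0.918·0.231 + 0.149·0.769 = 0.21206 + 0.11458 = 0.32664.
By Bayes' theorem, P(H|E) = 0.21206 / 0.32664 = 0.649.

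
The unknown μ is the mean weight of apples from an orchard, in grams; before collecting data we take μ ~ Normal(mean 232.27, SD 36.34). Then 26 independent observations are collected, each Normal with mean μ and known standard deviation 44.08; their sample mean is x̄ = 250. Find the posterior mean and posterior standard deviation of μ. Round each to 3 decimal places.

Prior precision 1/τ₀² = 1/36.34² = 0.00075723; data precision n/σ² = 26/44.08² = 0.0133810.
Posterior precision = 0.00075723 + 0.0133810 = 0.0141383, giving posterior SD = 1/√0.0141383 = 8.410.
Posterior mean = (0.00075723·232.27 + 0.0133810·250) / 0.0141383 = 249.050.

Posterior mean ≈ 249.050; posterior SD ≈ 8.410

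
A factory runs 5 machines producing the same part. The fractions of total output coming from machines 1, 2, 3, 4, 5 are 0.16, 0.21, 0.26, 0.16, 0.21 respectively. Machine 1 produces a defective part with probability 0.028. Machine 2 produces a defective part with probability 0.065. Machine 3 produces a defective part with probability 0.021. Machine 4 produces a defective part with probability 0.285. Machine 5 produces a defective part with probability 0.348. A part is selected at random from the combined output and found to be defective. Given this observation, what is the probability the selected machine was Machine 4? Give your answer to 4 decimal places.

Posterior probability ≈ 0.3205

Tabulate prior·likelihood by source: [1] prior 0.16, lik 0.028, product 0.004480; [2] prior 0.21, lik 0.065, product 0.01365; [3] prior 0.26, lik 0.021, product 0.005460; [4] prior 0.16, lik 0.285, product 0.04560; [5] prior 0.21, lik 0.348, product 0.07308.
Normalizing constant = 0.14227; the posterior for Machine 4 is its product over the sum, 0.04560/0.14227 = 0.3205.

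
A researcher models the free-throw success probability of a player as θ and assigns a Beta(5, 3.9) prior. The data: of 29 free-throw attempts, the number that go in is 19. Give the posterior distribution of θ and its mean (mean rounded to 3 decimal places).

Posterior: Beta(24, 13.9); mean ≈ 0.633

The binomial likelihood is conjugate to the Beta prior: with 19 successes and 10 failures, the posterior is Beta(5+19, 3.9+10) = Beta(24, 13.9).
E[θ | data] = 24/(24+13.9) = 0.633.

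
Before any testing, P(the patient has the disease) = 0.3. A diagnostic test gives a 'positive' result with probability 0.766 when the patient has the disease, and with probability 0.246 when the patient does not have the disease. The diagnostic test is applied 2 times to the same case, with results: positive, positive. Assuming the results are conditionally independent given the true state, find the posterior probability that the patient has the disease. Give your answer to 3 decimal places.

With H the event that the patient has the disease, the joint likelihood of the observed sequence is P(data|H) = 0.766·0.766 = 0.58676 and P(data|¬H) = 0.246·0.246 = 0.060516.
Bayes: P(H|data) = 0.3·0.58676 / (0.3·0.58676 + 0.7·0.060516) = 0.17603/0.21839 = 0.8060.

Posterior P(H) ≈ 0.806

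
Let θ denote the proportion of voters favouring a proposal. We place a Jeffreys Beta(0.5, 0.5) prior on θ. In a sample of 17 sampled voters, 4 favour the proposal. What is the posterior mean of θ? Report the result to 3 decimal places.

Posterior mean ≈ 0.250

The binomial likelihood is conjugate to the Beta prior: with 4 successes and 13 failures, the posterior is Beta(0.5+4, 0.5+13) = Beta(4.5, 13.5).
E[θ | data] = 4.5/(4.5+13.5) = 0.250.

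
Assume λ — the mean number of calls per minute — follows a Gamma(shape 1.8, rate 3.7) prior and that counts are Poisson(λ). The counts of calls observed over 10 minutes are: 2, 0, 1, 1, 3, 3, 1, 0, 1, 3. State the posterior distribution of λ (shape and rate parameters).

Posterior: Gamma(shape=16.8, rate=13.7)

Total count ∑xᵢ = 15 over n = 10 minutes.
Gamma is conjugate to the Poisson likelihood: posterior is Gamma(shape = 1.8+15 = 16.8, rate = 3.7+10 = 13.7).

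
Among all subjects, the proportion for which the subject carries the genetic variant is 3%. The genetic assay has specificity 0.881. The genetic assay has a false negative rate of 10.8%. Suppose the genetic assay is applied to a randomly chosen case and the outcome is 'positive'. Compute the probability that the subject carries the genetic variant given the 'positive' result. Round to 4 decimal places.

P(H | E) ≈ 0.1882

Write H for 'the subject carries the genetic variant'. Prior odds H:¬H = 0.03/0.97 = 0.030928. For the 'positive' outcome, the likelihood ratio is 0.892/0.119 = 7.4958.
Posterior odds = 0.030928 × 7.4958 = 0.23183, so P(H|E) = 0.23183/(1+0.23183) = 0.1882.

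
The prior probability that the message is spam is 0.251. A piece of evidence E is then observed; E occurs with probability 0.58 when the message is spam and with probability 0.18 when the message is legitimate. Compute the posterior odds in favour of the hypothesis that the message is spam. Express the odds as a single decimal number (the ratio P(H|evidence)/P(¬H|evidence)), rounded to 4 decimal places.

Prior odds = 0.251/(1−0.251) = 0.33511.
Likelihood ratio for E = 0.58/0.18 = 3.2222.
Posterior odds = prior odds × LR = 1.0798.

Posterior odds ≈ 1.0798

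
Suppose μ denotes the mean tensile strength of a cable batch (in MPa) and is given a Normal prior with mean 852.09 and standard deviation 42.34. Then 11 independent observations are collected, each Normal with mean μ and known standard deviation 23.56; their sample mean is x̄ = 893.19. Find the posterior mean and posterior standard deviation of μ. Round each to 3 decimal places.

Prior precision 1/τ₀² = 1/42.34² = 0.00055783; data precision n/σ² = 11/23.56² = 0.0198172.
Posterior precision = 0.00055783 + 0.0198172 = 0.0203750, giving posterior SD = 1/√0.0203750 = 7.006.
Posterior mean = (0.00055783·852.09 + 0.0198172·893.19) / 0.0203750 = 892.065.

Posterior mean ≈ 892.065; posterior SD ≈ 7.006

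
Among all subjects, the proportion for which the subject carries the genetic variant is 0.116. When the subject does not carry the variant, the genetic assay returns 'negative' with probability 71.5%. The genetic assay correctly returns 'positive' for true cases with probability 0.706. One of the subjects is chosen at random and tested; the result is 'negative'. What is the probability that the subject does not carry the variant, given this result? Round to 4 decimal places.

Let H be the event that the subject carries the genetic variant. P(H) = 0.116, so P(¬H) = 0.884. With E the 'negative' result, P(E|H) = 0.294 and P(E|¬H) = 0.715.
P(E) = 0.294·0.116 + 0.715·0.884 = 0.034104 + 0.63206 = 0.66616.
By Bayes' theorem, P(H|E) = 0.034104 / 0.66616 = 0.0512. Hence P(¬H|E) = 1 − 0.0512 = 0.9488.

P(¬H | E) ≈ 0.9488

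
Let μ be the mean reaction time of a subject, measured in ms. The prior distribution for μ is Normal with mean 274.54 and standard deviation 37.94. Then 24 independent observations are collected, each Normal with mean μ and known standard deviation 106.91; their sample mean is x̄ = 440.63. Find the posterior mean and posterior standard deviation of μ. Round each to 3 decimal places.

With known σ, the Normal prior is conjugate. Weight on the data is w = (n/σ²)/(n/σ² + 1/τ₀²) = 0.00209978/(0.00209978+0.00069471) = 0.75140.
Posterior mean = w·x̄ + (1−w)·μ₀ = 0.75140·440.63 + 0.24860·274.54 = 399.340. Posterior variance = 1/(0.00209978+0.00069471) = 357.846, so SD = 18.917.

Posterior mean ≈ 399.340; posterior SD ≈ 18.917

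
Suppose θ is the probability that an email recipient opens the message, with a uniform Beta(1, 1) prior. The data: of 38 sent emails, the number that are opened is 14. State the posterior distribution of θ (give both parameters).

Posterior: Beta(15, 25)

The binomial likelihood is conjugate to the Beta prior: with 14 successes and 24 failures, the posterior is Beta(1+14, 1+24) = Beta(15, 25).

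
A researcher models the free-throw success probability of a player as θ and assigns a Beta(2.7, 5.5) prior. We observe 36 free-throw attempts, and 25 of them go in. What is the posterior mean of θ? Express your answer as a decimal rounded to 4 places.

Observing 25 successes and 11 failures updates Beta(2.7, 5.5) by adding the success and failure counts to the two shape parameters: α = 2.7+25 = 27.7, β = 5.5+11 = 16.5.
Posterior mean = α/(α+β) = 27.7/44.2 = 0.6267.

Posterior mean ≈ 0.6267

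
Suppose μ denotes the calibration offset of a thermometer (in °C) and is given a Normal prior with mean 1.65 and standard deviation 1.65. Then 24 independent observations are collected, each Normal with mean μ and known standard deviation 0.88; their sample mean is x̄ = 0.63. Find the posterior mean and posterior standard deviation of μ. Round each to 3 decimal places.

Posterior mean ≈ 0.642; posterior SD ≈ 0.179

Prior precision 1/τ₀² = 1/1.65² = 0.367309; data precision n/σ² = 24/0.88² = 30.9917.
Posterior precision = 0.367309 + 30.9917 = 31.3590, giving posterior SD = 1/√31.3590 = 0.179.
Posterior mean = (0.367309·1.65 + 30.9917·0.63) / 31.3590 = 0.642.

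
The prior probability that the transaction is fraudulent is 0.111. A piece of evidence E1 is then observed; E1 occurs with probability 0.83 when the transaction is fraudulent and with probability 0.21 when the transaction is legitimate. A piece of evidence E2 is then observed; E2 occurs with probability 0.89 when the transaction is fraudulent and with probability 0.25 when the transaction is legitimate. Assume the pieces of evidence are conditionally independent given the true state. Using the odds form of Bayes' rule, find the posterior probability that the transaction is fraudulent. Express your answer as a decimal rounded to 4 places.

Posterior probability ≈ 0.6373

Prior odds = 0.111/(1−0.111) = 0.12486. In log-odds, ln(0.12486) = -2.0806.
Add log likelihood ratios: ln(3.9524) + ln(3.5600) = 2.6441.
Posterior log-odds = 0.56351, so posterior odds = exp(0.56351) = 1.7568. Converting, P(H|E) = 1.7568/2.7568 = 0.6373.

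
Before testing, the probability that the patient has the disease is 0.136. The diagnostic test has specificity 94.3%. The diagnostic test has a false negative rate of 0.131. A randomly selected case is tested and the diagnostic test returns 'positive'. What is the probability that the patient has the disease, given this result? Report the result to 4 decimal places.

Write H for 'the patient has the disease'. Prior odds H:¬H = 0.136/0.864 = 0.15741. For the 'positive' outcome, the likelihood ratio is 0.869/0.057 = 15.246.
Posterior odds = 0.15741 × 15.246 = 2.3998, so P(H|E) = 2.3998/(1+2.3998) = 0.7059.

P(H | E) ≈ 0.7059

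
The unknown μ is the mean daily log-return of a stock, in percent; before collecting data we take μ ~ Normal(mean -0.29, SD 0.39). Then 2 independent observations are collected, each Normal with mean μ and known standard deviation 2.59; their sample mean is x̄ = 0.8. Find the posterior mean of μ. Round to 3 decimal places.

Prior precision 1/τ₀² = 1/0.39² = 6.57462; data precision n/σ² = 2/2.59² = 0.298147.
Posterior precision = 6.57462 + 0.298147 = 6.87277.
Posterior mean = (6.57462·-0.29 + 0.298147·0.8) / 6.87277 = -0.243.

Posterior mean ≈ -0.243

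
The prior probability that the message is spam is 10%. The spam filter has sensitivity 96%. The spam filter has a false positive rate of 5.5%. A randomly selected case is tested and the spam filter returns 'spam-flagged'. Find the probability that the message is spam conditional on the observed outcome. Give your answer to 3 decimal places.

P(H | E) ≈ 0.660

Write H for 'the message is spam'. Prior odds H:¬H = 0.1/0.9 = 0.11111. For the 'spam-flagged' outcome, the likelihood ratio is 0.96/0.055 = 17.455.
Posterior odds = 0.11111 × 17.455 = 1.9394, so P(H|E) = 1.9394/(1+1.9394) = 0.660.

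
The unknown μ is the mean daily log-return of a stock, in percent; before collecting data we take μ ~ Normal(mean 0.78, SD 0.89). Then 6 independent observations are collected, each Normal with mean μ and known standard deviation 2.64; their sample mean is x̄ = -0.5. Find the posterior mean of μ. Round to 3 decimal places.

Prior precision 1/τ₀² = 1/0.89² = 1.26247; data precision n/σ² = 6/2.64² = 0.860882.
Posterior precision = 1.26247 + 0.860882 = 2.12335.
Posterior mean = (1.26247·0.78 + 0.860882·-0.5) / 2.12335 = 0.261.

Posterior mean ≈ 0.261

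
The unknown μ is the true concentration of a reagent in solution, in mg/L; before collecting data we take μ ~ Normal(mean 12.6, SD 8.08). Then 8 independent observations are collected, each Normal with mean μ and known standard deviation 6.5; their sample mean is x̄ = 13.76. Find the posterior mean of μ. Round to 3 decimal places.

Prior precision 1/τ₀² = 1/8.08² = 0.0153171; data precision n/σ² = 8/6.5² = 0.189349.
Posterior precision = 0.0153171 + 0.189349 = 0.204666.
Posterior mean = (0.0153171·12.6 + 0.189349·13.76) / 0.204666 = 13.673.

Posterior mean ≈ 13.673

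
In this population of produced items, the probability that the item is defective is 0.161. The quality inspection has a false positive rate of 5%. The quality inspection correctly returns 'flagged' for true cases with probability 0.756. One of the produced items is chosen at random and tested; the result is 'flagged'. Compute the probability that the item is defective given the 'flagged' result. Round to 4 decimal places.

Let H be the event that the item is defective. P(H) = 0.161, so P(¬H) = 0.839. With E the 'flagged' result, P(E|H) = 0.756 and P(E|¬H) = 0.05.
P(E) = 0.756·0.161 + 0.05·0.839 = 0.12172 + 0.041950 = 0.16367.
By Bayes' theorem, P(H|E) = 0.12172 / 0.16367 = 0.7437.

P(H | E) ≈ 0.7437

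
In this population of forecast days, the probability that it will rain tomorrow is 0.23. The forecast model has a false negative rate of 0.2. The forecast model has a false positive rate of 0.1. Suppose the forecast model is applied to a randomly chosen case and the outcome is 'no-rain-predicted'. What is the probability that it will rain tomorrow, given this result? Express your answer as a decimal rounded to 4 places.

Let H be the event that it will rain tomorrow. P(H) = 0.23, so P(¬H) = 0.77. With E the 'no-rain-predicted' result, P(E|H) = 0.2 and P(E|¬H) = 0.9.
P(E) = 0.2·0.23 + 0.9·0.77 = 0.046000 + 0.69300 = 0.73900.
By Bayes' theorem, P(H|E) = 0.046000 / 0.73900 = 0.0622.

P(H | E) ≈ 0.0622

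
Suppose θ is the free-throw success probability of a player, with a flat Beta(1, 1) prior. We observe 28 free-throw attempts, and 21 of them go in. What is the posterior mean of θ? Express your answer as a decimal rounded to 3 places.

Posterior mean ≈ 0.733

Observing 21 successes and 7 failures updates Beta(1, 1) by adding the success and failure counts to the two shape parameters: α = 1+21 = 22, β = 1+7 = 8.
Posterior mean = α/(α+β) = 22/30 = 0.733.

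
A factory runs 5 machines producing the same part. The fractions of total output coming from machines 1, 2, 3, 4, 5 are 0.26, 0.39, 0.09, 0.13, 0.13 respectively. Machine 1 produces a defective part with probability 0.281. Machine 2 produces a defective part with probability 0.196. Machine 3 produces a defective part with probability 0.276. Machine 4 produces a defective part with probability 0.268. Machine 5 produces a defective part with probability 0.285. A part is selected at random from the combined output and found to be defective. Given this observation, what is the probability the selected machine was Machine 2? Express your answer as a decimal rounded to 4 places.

P(defective|M1) = 0.281; P(defective|M2) = 0.196; P(defective|M3) = 0.276; P(defective|M4) = 0.268; P(defective|M5) = 0.285.
Prior × likelihood for each source: 0.26·0.281=0.07306, 0.39·0.196=0.07644, 0.09·0.276=0.02484, 0.13·0.268=0.03484, 0.13·0.285=0.03705. Summing gives P(defective) = 0.24623.
P(Machine 2 | defective) = 0.07644 / 0.24623 = 0.3104.

Posterior probability ≈ 0.3104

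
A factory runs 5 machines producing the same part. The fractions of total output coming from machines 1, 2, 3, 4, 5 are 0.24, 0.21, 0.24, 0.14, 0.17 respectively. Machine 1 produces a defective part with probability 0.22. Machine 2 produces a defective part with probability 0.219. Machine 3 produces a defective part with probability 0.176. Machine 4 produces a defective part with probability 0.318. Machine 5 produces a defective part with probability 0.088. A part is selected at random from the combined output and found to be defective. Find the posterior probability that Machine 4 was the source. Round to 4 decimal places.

P(defective|M1) = 0.22; P(defective|M2) = 0.219; P(defective|M3) = 0.176; P(defective|M4) = 0.318; P(defective|M5) = 0.088.
Prior × likelihood for each source: 0.24·0.22=0.05280, 0.21·0.219=0.04599, 0.24·0.176=0.04224, 0.14·0.318=0.04452, 0.17·0.088=0.01496. Summing gives P(defective) = 0.20051.
P(Machine 4 | defective) = 0.04452 / 0.20051 = 0.2220.

Posterior probability ≈ 0.2220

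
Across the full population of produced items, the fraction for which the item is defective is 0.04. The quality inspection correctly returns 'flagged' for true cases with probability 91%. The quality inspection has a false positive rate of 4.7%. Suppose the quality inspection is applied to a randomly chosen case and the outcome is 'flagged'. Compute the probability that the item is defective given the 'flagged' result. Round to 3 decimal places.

P(H | E) ≈ 0.447

Write H for 'the item is defective'. Prior odds H:¬H = 0.04/0.96 = 0.041667. For the 'flagged' outcome, the likelihood ratio is 0.91/0.047 = 19.362.
Posterior odds = 0.041667 × 19.362 = 0.80674, so P(H|E) = 0.80674/(1+0.80674) = 0.447.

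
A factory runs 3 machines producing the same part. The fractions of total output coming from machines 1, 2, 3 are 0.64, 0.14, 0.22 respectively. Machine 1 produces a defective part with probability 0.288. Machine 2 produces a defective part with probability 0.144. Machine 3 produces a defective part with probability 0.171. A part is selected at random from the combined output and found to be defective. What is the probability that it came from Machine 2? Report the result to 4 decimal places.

Posterior probability ≈ 0.0833

P(defective|M1) = 0.288; P(defective|M2) = 0.144; P(defective|M3) = 0.171.
Prior × likelihood for each source: 0.64·0.288=0.1843, 0.14·0.144=0.02016, 0.22·0.171=0.03762. Summing gives P(defective) = 0.24210.
P(Machine 2 | defective) = 0.02016 / 0.24210 = 0.0833.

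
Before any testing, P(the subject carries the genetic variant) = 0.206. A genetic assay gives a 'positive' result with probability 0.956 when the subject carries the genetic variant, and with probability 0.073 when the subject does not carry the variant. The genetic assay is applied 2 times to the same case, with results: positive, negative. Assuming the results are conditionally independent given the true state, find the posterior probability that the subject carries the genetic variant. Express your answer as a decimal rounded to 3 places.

Posterior P(H) ≈ 0.139

With H the event that the subject carries the genetic variant, the joint likelihood of the observed sequence is P(data|H) = 0.956·0.044 = 0.042064 and P(data|¬H) = 0.073·0.927 = 0.067671.
Bayes: P(H|data) = 0.206·0.042064 / (0.206·0.042064 + 0.794·0.067671) = 0.0086652/0.062396 = 0.1389.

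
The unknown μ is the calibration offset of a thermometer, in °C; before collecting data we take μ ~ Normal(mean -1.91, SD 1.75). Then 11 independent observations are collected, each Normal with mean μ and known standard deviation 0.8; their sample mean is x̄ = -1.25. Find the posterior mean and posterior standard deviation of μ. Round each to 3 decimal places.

With known σ, the Normal prior is conjugate. Weight on the data is w = (n/σ²)/(n/σ² + 1/τ₀²) = 17.1875/(17.1875+0.326531) = 0.98136.
Posterior mean = w·x̄ + (1−w)·μ₀ = 0.98136·-1.25 + 0.018644·-1.91 = -1.262. Posterior variance = 1/(17.1875+0.326531) = 0.0570971, so SD = 0.239.

Posterior mean ≈ -1.262; posterior SD ≈ 0.239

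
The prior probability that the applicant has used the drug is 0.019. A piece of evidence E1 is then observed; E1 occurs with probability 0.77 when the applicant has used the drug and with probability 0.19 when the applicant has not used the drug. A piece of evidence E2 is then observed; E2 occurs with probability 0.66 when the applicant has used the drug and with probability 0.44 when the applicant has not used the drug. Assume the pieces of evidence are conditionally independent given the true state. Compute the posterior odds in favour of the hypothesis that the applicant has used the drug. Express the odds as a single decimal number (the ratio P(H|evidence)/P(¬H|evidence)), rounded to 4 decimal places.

Posterior odds ≈ 0.1177

Prior odds = 0.019/(1−0.019) = 0.019368.
Likelihood ratio for E1 = 0.77/0.19 = 4.0526.
Likelihood ratio for E2 = 0.66/0.44 = 1.5000.
Posterior odds = prior odds × LR₁ × LR₂ = 0.11774.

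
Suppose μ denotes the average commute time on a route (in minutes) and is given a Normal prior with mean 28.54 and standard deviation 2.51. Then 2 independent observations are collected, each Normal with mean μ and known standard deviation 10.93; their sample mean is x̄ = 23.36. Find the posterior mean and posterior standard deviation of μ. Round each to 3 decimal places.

With known σ, the Normal prior is conjugate. Weight on the data is w = (n/σ²)/(n/σ² + 1/τ₀²) = 0.0167413/(0.0167413+0.158728) = 0.095409.
Posterior mean = w·x̄ + (1−w)·μ₀ = 0.095409·23.36 + 0.90459·28.54 = 28.046. Posterior variance = 1/(0.0167413+0.158728) = 5.69901, so SD = 2.387.

Posterior mean ≈ 28.046; posterior SD ≈ 2.387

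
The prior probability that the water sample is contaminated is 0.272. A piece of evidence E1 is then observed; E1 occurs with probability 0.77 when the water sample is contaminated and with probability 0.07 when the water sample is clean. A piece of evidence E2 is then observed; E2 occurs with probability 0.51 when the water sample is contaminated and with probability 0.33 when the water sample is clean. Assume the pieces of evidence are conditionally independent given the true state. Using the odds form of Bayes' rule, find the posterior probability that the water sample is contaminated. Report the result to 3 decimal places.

Prior odds = 0.272/(1−0.272) = 0.37363. In log-odds, ln(0.37363) = -0.98450.
Add log likelihood ratios: ln(11.000) + ln(1.5455) = 2.8332.
Posterior log-odds = 1.8487, so posterior odds = exp(1.8487) = 6.3516. Converting, P(H|E) = 6.3516/7.3516 = 0.864.

Posterior probability ≈ 0.864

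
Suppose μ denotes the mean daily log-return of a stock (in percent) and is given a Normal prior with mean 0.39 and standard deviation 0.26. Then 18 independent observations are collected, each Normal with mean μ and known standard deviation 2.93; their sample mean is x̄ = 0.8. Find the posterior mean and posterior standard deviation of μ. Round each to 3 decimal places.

Posterior mean ≈ 0.441; posterior SD ≈ 0.243

With known σ, the Normal prior is conjugate. Weight on the data is w = (n/σ²)/(n/σ² + 1/τ₀²) = 2.09670/(2.09670+14.7929) = 0.12414.
Posterior mean = w·x̄ + (1−w)·μ₀ = 0.12414·0.8 + 0.87586·0.39 = 0.441. Posterior variance = 1/(2.09670+14.7929) = 0.0592080, so SD = 0.243.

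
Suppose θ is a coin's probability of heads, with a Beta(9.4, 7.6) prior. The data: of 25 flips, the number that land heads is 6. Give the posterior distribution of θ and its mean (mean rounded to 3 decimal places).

The binomial likelihood is conjugate to the Beta prior: with 6 successes and 19 failures, the posterior is Beta(9.4+6, 7.6+19) = Beta(15.4, 26.6).
Posterior mean = α/(α+β) = 15.4/42 = 0.367.

Posterior: Beta(15.4, 26.6); mean ≈ 0.367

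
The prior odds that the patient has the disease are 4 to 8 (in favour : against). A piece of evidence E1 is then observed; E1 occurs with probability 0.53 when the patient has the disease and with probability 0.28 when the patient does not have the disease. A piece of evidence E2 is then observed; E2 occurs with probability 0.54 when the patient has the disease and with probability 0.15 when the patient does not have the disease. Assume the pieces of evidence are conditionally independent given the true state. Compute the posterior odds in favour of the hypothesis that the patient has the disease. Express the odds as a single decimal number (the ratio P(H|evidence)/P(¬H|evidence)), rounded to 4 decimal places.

Prior odds = 4/8 = 0.50000.
Likelihood ratio for E1 = 0.53/0.28 = 1.8929.
Likelihood ratio for E2 = 0.54/0.15 = 3.6000.
Posterior odds = prior odds × LR₁ × LR₂ = 3.4071.

Posterior odds ≈ 3.4071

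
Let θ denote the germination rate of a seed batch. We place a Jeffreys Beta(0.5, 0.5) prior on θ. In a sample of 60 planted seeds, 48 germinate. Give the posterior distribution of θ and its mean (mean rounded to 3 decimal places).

Posterior: Beta(48.5, 12.5); mean ≈ 0.795

Observing 48 successes and 12 failures updates Beta(0.5, 0.5) by adding the success and failure counts to the two shape parameters: α = 0.5+48 = 48.5, β = 0.5+12 = 12.5.
Posterior mean = α/(α+β) = 48.5/61 = 0.795.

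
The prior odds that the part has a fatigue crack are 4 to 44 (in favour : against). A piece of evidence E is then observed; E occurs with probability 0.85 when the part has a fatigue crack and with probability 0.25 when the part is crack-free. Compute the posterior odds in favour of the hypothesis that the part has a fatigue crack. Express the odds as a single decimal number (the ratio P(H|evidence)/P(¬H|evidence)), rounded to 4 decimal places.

Posterior odds ≈ 0.3091

Prior odds = 4/44 = 0.090909.
Likelihood ratio for E = 0.85/0.25 = 3.4000.
Posterior odds = prior odds × LR = 0.30909.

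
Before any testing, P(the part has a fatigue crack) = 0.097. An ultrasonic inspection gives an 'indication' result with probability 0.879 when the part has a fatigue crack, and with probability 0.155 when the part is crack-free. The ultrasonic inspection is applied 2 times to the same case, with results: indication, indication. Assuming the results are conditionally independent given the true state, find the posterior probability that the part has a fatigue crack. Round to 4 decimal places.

With H the event that the part has a fatigue crack, the joint likelihood of the observed sequence is P(data|H) = 0.879·0.879 = 0.77264 and P(data|¬H) = 0.155·0.155 = 0.024025.
Bayes: P(H|data) = 0.097·0.77264 / (0.097·0.77264 + 0.903·0.024025) = 0.074946/0.096641 = 0.7755.

Posterior P(H) ≈ 0.7755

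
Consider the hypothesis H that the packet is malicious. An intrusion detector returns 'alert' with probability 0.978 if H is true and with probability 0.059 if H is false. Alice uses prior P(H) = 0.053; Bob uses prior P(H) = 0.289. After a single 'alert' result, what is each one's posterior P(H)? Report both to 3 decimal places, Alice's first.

Alice: 0.481; Bob: 0.871

P('+'|H) = 0.978, P('+'|¬H) = 0.059.
Alice: numerator 0.978·0.053 = 0.051834; evidence = 0.051834+0.059·0.947 = 0.10771; posterior = 0.481.
Bob: numerator 0.978·0.289 = 0.28264; evidence = 0.28264+0.059·0.711 = 0.32459; posterior = 0.871.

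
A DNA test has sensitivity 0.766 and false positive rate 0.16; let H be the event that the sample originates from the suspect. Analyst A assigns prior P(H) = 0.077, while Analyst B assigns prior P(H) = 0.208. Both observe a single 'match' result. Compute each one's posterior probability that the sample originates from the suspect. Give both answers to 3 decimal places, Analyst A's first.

P('+'|H) = 0.766, P('+'|¬H) = 0.16.
Analyst A: numerator 0.766·0.077 = 0.058982; evidence = 0.058982+0.16·0.923 = 0.20666; posterior = 0.285.
Analyst B: numerator 0.766·0.208 = 0.15933; evidence = 0.15933+0.16·0.792 = 0.28605; posterior = 0.557.

Analyst A: 0.285; Analyst B: 0.557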